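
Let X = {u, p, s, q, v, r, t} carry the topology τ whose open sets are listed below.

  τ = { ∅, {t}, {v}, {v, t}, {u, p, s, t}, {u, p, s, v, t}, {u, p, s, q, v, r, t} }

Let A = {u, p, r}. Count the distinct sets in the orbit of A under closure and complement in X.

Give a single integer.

6

cl via duality: int({s, q, v, t}) = {v, t}, so X∖{v, t} = {u, p, s, q, r}
Write k for closure, c for complement:
  1. A     = {u, p, r}
  2. kA    = {u, p, s, q, r}
  3. cA    = {s, q, v, t}
  4. ckA   = {v, t}
  5. kcA   = {u, p, s, q, v, r, t}
  6. ckcA  = ∅
applying k or c yields no new set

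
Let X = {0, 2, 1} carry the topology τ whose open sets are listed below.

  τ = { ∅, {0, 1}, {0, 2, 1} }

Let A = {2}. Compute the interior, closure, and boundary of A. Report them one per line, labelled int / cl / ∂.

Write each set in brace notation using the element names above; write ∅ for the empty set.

int(A) = ∅
cl(A)  = {2}
∂A     = {2}

opens ⊆ A: ∅; union → int = ∅
complement {0, 1}; its interior {0, 1}; cl(A) = X∖{0, 1} = {2}
boundary = {2} ∖ ∅ = {2}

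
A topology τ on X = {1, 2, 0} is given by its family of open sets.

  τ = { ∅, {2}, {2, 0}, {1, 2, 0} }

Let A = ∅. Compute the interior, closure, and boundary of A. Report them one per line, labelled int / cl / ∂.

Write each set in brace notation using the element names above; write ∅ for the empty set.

opens ⊆ A: ∅; union → int = ∅
complement {1, 2, 0}; its interior {1, 2, 0}; cl(A) = X∖{1, 2, 0} = ∅
boundary = ∅ ∖ ∅ = ∅

int(A) = ∅
cl(A)  = ∅
∂A     = ∅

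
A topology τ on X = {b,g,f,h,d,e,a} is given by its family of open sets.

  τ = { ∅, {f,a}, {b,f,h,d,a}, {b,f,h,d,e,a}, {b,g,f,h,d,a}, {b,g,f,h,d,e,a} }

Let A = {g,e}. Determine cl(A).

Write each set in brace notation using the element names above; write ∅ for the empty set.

X∖A={b,f,h,d,a}, int(X∖A)={b,f,h,d,a}, hence cl(A)={g,e}

{g,e}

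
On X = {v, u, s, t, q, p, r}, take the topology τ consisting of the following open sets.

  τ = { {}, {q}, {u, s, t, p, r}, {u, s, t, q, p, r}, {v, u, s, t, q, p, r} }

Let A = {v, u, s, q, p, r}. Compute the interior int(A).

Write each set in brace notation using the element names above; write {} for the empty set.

opens ⊆ A: {}, {q}; union → int = {q}

{q}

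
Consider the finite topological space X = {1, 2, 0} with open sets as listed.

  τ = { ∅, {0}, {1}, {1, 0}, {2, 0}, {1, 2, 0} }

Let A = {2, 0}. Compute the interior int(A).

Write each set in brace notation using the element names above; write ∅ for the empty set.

{2, 0}

opens ⊆ A: ∅, {0}, {2, 0}; union → int = {2, 0}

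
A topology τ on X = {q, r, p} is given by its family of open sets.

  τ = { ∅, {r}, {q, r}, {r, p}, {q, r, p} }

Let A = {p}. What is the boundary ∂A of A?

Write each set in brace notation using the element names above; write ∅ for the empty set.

open subsets of A: ∅; so int(A) = ∅
closure: X∖int(X∖A) = X∖{q, r} = {p}
∂A = {p} minus ∅ = {p}

{p}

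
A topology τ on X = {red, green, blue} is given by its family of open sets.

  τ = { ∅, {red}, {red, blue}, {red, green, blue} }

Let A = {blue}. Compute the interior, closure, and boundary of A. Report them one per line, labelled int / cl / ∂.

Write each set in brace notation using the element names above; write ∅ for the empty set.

opens ⊆ A: ∅; union → int = ∅
complement {red, green}; its interior {red}; cl(A) = X∖{red} = {green, blue}
boundary = {green, blue} ∖ ∅ = {green, blue}

int(A) = ∅
cl(A)  = {green, blue}
∂A     = {green, blue}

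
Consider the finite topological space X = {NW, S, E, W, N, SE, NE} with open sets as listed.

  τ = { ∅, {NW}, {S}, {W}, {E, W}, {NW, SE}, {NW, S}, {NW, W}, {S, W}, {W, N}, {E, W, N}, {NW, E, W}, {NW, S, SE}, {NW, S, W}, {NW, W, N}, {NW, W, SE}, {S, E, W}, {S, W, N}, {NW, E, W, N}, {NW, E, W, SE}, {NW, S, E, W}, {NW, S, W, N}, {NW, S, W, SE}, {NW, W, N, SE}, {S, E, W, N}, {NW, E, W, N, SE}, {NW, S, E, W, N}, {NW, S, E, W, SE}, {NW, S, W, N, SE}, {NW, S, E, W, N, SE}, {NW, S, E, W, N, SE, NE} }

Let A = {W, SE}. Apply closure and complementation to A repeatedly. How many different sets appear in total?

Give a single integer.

10

complement {NW, S, E, N, NE}; its interior {NW, S}; cl(A) = X∖{NW, S} = {E, W, N, SE, NE}
With k = closure, c = complement:
  1. A     = {W, SE}
  2. kA    = {E, W, N, SE, NE}
  3. cA    = {NW, S, E, N, NE}
  4. ckA   = {NW, S}
  5. kcA   = {NW, S, E, N, SE, NE}
  6. kckA  = {NW, S, SE, NE}
  7. ckcA  = {W}
  8. ckckA = {E, W, N}
  9. kckcA = {E, W, N, NE}
  10. ckckcA = {NW, S, SE}
k, c of each give nothing new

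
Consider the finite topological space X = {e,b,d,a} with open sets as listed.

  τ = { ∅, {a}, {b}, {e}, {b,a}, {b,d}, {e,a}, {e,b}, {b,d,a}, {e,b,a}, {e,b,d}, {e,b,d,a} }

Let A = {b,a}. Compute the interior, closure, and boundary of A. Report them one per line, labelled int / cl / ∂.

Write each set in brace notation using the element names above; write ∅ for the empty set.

int(A) = {b,a}
cl(A)  = {b,d,a}
∂A     = {d}

U open, U⊆A: ∅, {b}, {a}, {b,a}. int(A) = ⋃ = {b,a}
X∖A={e,d}, int(X∖A)={e}, hence cl(A)={b,d,a}
∂A: remove int from cl → {d}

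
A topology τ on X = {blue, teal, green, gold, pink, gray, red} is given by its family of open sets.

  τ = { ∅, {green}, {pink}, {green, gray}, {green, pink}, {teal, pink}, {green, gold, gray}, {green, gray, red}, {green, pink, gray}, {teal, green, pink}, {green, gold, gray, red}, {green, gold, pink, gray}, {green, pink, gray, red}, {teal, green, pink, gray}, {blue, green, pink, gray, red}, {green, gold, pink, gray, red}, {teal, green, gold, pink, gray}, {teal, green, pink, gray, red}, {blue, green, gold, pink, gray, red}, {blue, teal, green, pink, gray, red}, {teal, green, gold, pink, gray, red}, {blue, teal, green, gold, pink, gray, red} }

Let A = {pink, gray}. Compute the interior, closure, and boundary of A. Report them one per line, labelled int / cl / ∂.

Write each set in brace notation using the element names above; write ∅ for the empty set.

int(A) = {pink}
cl(A)  = {blue, teal, gold, pink, gray, red}
∂A     = {blue, teal, gold, gray, red}

U open, U⊆A: ∅, {pink}. int(A) = ⋃ = {pink}
X∖A={blue, teal, green, gold, red}, int(X∖A)={green}, hence cl(A)={blue, teal, gold, pink, gray, red}
∂A: remove int from cl → {blue, teal, gold, gray, red}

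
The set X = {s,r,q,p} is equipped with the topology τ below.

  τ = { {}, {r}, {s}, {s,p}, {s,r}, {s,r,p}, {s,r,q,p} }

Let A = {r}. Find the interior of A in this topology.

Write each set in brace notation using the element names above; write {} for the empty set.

open subsets of A: {}, {r}; so int(A) = {r}

{r}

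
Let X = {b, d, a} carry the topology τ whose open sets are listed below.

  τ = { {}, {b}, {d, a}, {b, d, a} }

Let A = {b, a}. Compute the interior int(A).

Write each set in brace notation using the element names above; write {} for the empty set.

interior: largest open inside A is {b} (from {}, {b})

{b}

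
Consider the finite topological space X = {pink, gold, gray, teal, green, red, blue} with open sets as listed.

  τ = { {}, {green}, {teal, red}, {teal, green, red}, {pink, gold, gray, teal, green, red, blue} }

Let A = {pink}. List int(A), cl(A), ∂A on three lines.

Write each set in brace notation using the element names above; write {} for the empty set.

int(A) = {}
cl(A)  = {pink, gold, gray, blue}
∂A     = {pink, gold, gray, blue}

open subsets of A: {}; so int(A) = {}
closure: X∖int(X∖A) = X∖{teal, green, red} = {pink, gold, gray, blue}
∂A = {pink, gold, gray, blue} minus {} = {pink, gold, gray, blue}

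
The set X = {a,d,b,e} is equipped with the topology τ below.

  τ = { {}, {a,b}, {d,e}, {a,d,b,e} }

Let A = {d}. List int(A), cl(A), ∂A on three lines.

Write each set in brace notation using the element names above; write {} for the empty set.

interior: largest open inside A is {} (from {})
cl via duality: int({a,b,e}) = {a,b}, so X∖{a,b} = {d,e}
cl∖int = {d,e}

int(A) = {}
cl(A)  = {d,e}
∂A     = {d,e}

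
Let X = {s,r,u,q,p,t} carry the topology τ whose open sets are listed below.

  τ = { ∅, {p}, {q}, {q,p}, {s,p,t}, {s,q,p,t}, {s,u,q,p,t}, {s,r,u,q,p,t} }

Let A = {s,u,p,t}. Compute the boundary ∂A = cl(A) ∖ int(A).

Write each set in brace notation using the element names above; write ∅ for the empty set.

opens ⊆ A: ∅, {p}, {s,p,t}; union → int = {s,p,t}
complement {r,q}; its interior {q}; cl(A) = X∖{q} = {s,r,u,p,t}
boundary = {s,r,u,p,t} ∖ {s,p,t} = {r,u}

{r,u}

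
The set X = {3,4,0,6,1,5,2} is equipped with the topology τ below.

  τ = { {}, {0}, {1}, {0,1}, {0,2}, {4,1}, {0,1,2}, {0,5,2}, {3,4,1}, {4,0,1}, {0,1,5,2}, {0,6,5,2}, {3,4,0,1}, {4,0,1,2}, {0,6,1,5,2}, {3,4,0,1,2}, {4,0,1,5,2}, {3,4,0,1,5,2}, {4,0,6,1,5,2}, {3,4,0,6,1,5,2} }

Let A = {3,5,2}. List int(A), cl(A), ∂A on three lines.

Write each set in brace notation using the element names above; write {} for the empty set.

int(A) = {}
cl(A)  = {3,6,5,2}
∂A     = {3,6,5,2}

open subsets of A: {}; so int(A) = {}
closure: X∖int(X∖A) = X∖{4,0,1} = {3,6,5,2}
∂A = {3,6,5,2} minus {} = {3,6,5,2}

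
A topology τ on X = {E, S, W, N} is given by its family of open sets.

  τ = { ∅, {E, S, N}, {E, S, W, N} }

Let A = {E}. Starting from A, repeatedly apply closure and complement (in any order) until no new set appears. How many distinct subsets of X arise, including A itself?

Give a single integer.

cl via duality: int({S, W, N}) = ∅, so X∖∅ = {E, S, W, N}
Write k for closure, c for complement:
  1. A     = {E}
  2. kA    = {E, S, W, N}
  3. cA    = {S, W, N}
  4. ckA   = ∅
applying k or c yields no new set

4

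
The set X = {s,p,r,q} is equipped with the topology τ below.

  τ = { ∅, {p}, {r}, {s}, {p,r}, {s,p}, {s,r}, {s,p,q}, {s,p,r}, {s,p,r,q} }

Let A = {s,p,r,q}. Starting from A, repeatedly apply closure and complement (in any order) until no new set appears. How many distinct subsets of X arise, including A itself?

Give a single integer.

2

cl via duality: int(∅) = ∅, so X∖∅ = {s,p,r,q}
Write k for closure, c for complement:
  1. A     = {s,p,r,q}
  2. cA    = ∅
applying k or c yields no new set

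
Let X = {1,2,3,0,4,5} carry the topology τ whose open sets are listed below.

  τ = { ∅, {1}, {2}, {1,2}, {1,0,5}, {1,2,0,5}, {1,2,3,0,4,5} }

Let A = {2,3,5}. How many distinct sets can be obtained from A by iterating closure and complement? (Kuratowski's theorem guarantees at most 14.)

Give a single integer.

closure: X∖int(X∖A) = X∖{1} = {2,3,0,4,5}
Let k=closure and c=complement:
  1. A     = {2,3,5}
  2. kA    = {2,3,0,4,5}
  3. cA    = {1,0,4}
  4. ckA   = {1}
  5. kcA   = {1,3,0,4,5}
  6. ckcA  = {2}
  7. kckcA = {2,3,4}
  8. ckckcA = {1,0,5}
— saturated at 8

8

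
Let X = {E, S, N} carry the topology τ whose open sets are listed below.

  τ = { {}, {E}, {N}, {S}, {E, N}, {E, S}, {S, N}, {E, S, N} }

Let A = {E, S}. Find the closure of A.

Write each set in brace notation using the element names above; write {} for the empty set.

closure: X∖int(X∖A) = X∖{N} = {E, S}

{E, S}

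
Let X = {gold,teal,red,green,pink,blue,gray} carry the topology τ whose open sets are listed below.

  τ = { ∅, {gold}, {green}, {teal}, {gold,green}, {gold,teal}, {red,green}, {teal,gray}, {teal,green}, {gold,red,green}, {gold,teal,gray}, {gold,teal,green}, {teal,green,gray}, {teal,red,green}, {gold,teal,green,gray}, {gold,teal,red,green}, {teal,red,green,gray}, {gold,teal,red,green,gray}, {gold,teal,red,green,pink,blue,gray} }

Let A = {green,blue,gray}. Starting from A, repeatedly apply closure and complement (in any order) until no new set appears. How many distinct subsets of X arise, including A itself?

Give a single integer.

10

cl via duality: int({gold,teal,red,pink}) = {gold,teal}, so X∖{gold,teal} = {red,green,pink,blue,gray}
Write k for closure, c for complement:
  1. A     = {green,blue,gray}
  2. kA    = {red,green,pink,blue,gray}
  3. cA    = {gold,teal,red,pink}
  4. ckA   = {gold,teal}
  5. kcA   = {gold,teal,red,pink,blue,gray}
  6. kckA  = {gold,teal,pink,blue,gray}
  7. ckcA  = {green}
  8. ckckA = {red,green}
  9. kckcA = {red,green,pink,blue}
  10. ckckcA = {gold,teal,gray}
applying k or c yields no new set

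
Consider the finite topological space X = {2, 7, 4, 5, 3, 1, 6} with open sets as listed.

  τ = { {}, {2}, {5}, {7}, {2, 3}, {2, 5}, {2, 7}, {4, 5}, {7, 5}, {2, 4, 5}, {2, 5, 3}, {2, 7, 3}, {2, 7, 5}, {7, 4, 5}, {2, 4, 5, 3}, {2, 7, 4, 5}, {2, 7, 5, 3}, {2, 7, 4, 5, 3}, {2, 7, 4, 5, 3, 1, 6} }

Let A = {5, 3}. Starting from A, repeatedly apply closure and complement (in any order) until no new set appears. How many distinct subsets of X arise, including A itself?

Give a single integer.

closure: X∖int(X∖A) = X∖{2, 7} = {4, 5, 3, 1, 6}
Let k=closure and c=complement:
  1. A     = {5, 3}
  2. kA    = {4, 5, 3, 1, 6}
  3. cA    = {2, 7, 4, 1, 6}
  4. ckA   = {2, 7}
  5. kcA   = {2, 7, 4, 3, 1, 6}
  6. kckA  = {2, 7, 3, 1, 6}
  7. ckcA  = {5}
  8. ckckA = {4, 5}
  9. kckcA = {4, 5, 1, 6}
  10. ckckcA = {2, 7, 3}
— saturated at 10

10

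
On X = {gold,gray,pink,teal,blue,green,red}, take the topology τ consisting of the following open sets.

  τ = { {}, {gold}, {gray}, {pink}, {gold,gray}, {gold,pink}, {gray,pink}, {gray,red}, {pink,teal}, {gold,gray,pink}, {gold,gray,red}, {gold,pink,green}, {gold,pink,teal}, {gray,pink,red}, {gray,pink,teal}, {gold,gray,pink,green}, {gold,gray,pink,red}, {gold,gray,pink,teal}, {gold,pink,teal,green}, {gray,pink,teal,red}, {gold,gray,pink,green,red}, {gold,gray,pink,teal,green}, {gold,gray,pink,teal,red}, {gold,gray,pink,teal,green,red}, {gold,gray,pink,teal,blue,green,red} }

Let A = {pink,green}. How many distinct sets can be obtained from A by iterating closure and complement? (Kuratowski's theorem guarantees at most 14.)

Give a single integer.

8

cl via duality: int({gold,gray,teal,blue,red}) = {gold,gray,red}, so X∖{gold,gray,red} = {pink,teal,blue,green}
Write k for closure, c for complement:
  1. A     = {pink,green}
  2. kA    = {pink,teal,blue,green}
  3. cA    = {gold,gray,teal,blue,red}
  4. ckA   = {gold,gray,red}
  5. kcA   = {gold,gray,teal,blue,green,red}
  6. kckA  = {gold,gray,blue,green,red}
  7. ckcA  = {pink}
  8. ckckA = {pink,teal}
applying k or c yields no new set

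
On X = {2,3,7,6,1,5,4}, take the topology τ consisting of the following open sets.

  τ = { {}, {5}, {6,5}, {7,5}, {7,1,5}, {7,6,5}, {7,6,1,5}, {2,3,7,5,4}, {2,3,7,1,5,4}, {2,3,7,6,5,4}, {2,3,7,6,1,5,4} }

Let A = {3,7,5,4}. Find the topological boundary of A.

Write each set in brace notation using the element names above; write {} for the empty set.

{2,3,6,1,4}

interior: largest open inside A is {7,5} (from {}, {5}, {7,5})
cl via duality: int({2,6,1}) = {}, so X∖{} = {2,3,7,6,1,5,4}
cl∖int = {2,3,6,1,4}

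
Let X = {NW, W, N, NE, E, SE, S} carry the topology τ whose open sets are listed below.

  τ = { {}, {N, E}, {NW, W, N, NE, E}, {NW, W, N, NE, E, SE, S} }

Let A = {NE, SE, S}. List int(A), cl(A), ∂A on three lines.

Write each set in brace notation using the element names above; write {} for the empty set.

interior: largest open inside A is {} (from {})
cl via duality: int({NW, W, N, E}) = {N, E}, so X∖{N, E} = {NW, W, NE, SE, S}
cl∖int = {NW, W, NE, SE, S}

int(A) = {}
cl(A)  = {NW, W, NE, SE, S}
∂A     = {NW, W, NE, SE, S}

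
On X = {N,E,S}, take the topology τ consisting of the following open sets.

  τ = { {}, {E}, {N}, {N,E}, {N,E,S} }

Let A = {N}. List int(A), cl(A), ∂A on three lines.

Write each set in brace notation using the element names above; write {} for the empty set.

U open, U⊆A: {}, {N}. int(A) = ⋃ = {N}
X∖A={E,S}, int(X∖A)={E}, hence cl(A)={N,S}
∂A: remove int from cl → {S}

int(A) = {N}
cl(A)  = {N,S}
∂A     = {S}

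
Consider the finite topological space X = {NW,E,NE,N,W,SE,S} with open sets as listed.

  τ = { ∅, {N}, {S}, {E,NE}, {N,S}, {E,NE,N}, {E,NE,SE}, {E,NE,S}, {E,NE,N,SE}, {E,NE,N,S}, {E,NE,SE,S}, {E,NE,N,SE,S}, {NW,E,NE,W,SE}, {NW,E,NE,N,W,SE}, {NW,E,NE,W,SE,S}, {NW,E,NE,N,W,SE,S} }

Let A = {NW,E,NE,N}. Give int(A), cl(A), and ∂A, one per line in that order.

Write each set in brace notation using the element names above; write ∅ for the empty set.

int(A) = {E,NE,N}
cl(A)  = {NW,E,NE,N,W,SE}
∂A     = {NW,W,SE}

U open, U⊆A: ∅, {N}, {E,NE}, {E,NE,N}. int(A) = ⋃ = {E,NE,N}
X∖A={W,SE,S}, int(X∖A)={S}, hence cl(A)={NW,E,NE,N,W,SE}
∂A: remove int from cl → {NW,W,SE}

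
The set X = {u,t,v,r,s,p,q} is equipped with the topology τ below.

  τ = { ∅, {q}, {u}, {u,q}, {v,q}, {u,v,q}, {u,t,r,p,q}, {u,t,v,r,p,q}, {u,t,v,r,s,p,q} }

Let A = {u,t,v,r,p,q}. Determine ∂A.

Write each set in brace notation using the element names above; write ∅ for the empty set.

open subsets of A: ∅, {q}, {u}, {u,q}, {v,q}, {u,v,q}, {u,t,r,p,q}, {u,t,v,r,p,q}; so int(A) = {u,t,v,r,p,q}
closure: X∖int(X∖A) = X∖∅ = {u,t,v,r,s,p,q}
∂A = {u,t,v,r,s,p,q} minus {u,t,v,r,p,q} = {s}

{s}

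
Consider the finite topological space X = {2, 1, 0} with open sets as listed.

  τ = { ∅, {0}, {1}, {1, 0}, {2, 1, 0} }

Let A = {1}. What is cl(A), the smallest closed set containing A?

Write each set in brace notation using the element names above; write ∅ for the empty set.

{2, 1}

complement {2, 0}; its interior {0}; cl(A) = X∖{0} = {2, 1}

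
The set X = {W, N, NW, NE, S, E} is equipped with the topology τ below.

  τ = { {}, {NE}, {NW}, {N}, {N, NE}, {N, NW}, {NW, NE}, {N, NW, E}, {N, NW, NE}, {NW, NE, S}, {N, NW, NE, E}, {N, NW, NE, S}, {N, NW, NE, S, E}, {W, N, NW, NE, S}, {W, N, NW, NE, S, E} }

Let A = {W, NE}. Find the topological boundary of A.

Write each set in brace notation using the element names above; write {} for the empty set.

{W, S}

interior: largest open inside A is {NE} (from {}, {NE})
cl via duality: int({N, NW, S, E}) = {N, NW, E}, so X∖{N, NW, E} = {W, NE, S}
cl∖int = {W, S}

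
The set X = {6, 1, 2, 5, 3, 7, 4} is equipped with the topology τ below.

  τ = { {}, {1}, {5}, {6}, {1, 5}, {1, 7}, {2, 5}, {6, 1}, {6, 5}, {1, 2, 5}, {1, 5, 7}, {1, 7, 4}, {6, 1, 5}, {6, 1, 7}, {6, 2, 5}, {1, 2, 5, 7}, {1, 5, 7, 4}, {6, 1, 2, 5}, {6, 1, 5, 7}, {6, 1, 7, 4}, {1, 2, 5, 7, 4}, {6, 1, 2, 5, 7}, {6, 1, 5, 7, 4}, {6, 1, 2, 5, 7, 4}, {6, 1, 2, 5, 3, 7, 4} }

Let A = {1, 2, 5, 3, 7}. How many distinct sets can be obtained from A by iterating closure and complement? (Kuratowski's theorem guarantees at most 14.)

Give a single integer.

8

closure: X∖int(X∖A) = X∖{6} = {1, 2, 5, 3, 7, 4}
Let k=closure and c=complement:
  1. A     = {1, 2, 5, 3, 7}
  2. kA    = {1, 2, 5, 3, 7, 4}
  3. cA    = {6, 4}
  4. ckA   = {6}
  5. kcA   = {6, 3, 4}
  6. kckA  = {6, 3}
  7. ckcA  = {1, 2, 5, 7}
  8. ckckA = {1, 2, 5, 7, 4}
— saturated at 8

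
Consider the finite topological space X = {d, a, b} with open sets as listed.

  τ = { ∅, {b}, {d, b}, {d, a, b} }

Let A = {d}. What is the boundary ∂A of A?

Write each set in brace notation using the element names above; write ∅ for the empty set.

{d, a}

U open, U⊆A: ∅. int(A) = ⋃ = ∅
X∖A={a, b}, int(X∖A)={b}, hence cl(A)={d, a}
∂A: remove int from cl → {d, a}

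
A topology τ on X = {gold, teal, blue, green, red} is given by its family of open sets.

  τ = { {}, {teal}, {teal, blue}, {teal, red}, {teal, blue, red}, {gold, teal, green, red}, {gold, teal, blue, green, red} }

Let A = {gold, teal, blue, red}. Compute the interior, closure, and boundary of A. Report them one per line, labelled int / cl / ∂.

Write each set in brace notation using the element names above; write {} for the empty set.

int(A) = {teal, blue, red}
cl(A)  = {gold, teal, blue, green, red}
∂A     = {gold, green}

interior: largest open inside A is {teal, blue, red} (from {}, {teal}, {teal, red}, {teal, blue}, {teal, blue, red})
cl via duality: int({green}) = {}, so X∖{} = {gold, teal, blue, green, red}
cl∖int = {gold, green}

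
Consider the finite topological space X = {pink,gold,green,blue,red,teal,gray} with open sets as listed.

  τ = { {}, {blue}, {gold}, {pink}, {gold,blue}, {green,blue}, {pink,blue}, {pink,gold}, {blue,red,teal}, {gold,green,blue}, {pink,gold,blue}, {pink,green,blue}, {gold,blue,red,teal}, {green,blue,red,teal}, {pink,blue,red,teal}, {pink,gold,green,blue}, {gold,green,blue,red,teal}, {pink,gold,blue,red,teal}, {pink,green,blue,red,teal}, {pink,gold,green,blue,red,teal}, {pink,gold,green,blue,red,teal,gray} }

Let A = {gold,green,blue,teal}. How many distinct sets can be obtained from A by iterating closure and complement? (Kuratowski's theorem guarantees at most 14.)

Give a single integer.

cl via duality: int({pink,red,gray}) = {pink}, so X∖{pink} = {gold,green,blue,red,teal,gray}
Write k for closure, c for complement:
  1. A     = {gold,green,blue,teal}
  2. kA    = {gold,green,blue,red,teal,gray}
  3. cA    = {pink,red,gray}
  4. ckA   = {pink}
  5. kcA   = {pink,red,teal,gray}
  6. kckA  = {pink,gray}
  7. ckcA  = {gold,green,blue}
  8. ckckA = {gold,green,blue,red,teal}
applying k or c yields no new set

8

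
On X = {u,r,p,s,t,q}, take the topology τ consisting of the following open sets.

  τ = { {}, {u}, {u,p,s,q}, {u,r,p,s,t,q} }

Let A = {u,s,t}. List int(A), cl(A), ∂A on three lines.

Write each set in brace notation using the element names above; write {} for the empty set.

int(A) = {u}
cl(A)  = {u,r,p,s,t,q}
∂A     = {r,p,s,t,q}

U open, U⊆A: {}, {u}. int(A) = ⋃ = {u}
X∖A={r,p,q}, int(X∖A)={}, hence cl(A)={u,r,p,s,t,q}
∂A: remove int from cl → {r,p,s,t,q}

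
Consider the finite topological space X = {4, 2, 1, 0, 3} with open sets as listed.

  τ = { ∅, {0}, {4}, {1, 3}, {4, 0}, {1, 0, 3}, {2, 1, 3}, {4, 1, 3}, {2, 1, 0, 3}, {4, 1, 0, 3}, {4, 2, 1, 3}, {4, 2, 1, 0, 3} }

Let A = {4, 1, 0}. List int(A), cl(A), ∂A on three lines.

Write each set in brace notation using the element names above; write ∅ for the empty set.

opens ⊆ A: ∅, {4}, {0}, {4, 0}; union → int = {4, 0}
complement {2, 3}; its interior ∅; cl(A) = X∖∅ = {4, 2, 1, 0, 3}
boundary = {4, 2, 1, 0, 3} ∖ {4, 0} = {2, 1, 3}

int(A) = {4, 0}
cl(A)  = {4, 2, 1, 0, 3}
∂A     = {2, 1, 3}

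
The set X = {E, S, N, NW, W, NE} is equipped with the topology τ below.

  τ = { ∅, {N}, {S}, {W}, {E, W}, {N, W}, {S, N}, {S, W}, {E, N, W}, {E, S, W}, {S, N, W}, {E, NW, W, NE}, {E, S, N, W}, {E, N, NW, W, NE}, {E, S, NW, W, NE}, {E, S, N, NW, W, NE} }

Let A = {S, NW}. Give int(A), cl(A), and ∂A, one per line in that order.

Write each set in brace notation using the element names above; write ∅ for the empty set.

interior: largest open inside A is {S} (from ∅, {S})
cl via duality: int({E, N, W, NE}) = {E, N, W}, so X∖{E, N, W} = {S, NW, NE}
cl∖int = {NW, NE}

int(A) = {S}
cl(A)  = {S, NW, NE}
∂A     = {NW, NE}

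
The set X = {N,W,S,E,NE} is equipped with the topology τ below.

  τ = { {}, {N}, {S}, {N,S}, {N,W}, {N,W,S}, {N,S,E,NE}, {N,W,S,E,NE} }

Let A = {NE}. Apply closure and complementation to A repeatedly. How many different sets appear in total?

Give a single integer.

complement {N,W,S,E}; its interior {N,W,S}; cl(A) = X∖{N,W,S} = {E,NE}
With k = closure, c = complement:
  1. A     = {NE}
  2. kA    = {E,NE}
  3. cA    = {N,W,S,E}
  4. ckA   = {N,W,S}
  5. kcA   = {N,W,S,E,NE}
  6. ckcA  = {}
k, c of each give nothing new

6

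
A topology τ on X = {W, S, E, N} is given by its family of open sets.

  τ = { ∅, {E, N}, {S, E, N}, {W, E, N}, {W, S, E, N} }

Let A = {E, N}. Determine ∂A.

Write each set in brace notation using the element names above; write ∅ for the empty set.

{W, S}

opens ⊆ A: ∅, {E, N}; union → int = {E, N}
complement {W, S}; its interior ∅; cl(A) = X∖∅ = {W, S, E, N}
boundary = {W, S, E, N} ∖ {E, N} = {W, S}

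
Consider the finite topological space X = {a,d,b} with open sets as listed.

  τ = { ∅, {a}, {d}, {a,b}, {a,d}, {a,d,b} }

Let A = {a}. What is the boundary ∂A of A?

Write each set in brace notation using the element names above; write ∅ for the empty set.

open subsets of A: ∅, {a}; so int(A) = {a}
closure: X∖int(X∖A) = X∖{d} = {a,b}
∂A = {a,b} minus {a} = {b}

{b}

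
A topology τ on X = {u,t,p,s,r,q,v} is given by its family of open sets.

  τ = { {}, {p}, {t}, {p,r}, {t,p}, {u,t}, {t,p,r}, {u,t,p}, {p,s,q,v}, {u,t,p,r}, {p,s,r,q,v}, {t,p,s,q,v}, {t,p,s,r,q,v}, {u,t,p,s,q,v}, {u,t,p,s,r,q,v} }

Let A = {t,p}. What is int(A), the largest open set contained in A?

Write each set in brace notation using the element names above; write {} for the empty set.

open subsets of A: {}, {t}, {p}, {t,p}; so int(A) = {t,p}

{t,p}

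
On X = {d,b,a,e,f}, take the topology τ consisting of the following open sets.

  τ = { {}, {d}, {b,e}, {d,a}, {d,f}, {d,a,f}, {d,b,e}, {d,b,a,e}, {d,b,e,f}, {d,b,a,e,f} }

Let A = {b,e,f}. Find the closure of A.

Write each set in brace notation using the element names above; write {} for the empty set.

cl via duality: int({d,a}) = {d,a}, so X∖{d,a} = {b,e,f}

{b,e,f}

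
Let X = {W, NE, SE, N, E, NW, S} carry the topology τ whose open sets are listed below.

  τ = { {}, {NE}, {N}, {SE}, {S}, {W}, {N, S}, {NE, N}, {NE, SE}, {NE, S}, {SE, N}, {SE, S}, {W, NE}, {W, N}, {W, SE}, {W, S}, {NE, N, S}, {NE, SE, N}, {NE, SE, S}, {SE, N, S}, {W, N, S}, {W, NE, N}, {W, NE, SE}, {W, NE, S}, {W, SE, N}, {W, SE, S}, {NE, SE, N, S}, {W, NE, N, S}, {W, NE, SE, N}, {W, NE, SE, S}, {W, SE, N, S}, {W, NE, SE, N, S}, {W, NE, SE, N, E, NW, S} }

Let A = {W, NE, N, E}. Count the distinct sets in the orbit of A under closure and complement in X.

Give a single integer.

6

complement {SE, NW, S}; its interior {SE, S}; cl(A) = X∖{SE, S} = {W, NE, N, E, NW}
With k = closure, c = complement:
  1. A     = {W, NE, N, E}
  2. kA    = {W, NE, N, E, NW}
  3. cA    = {SE, NW, S}
  4. ckA   = {SE, S}
  5. kcA   = {SE, E, NW, S}
  6. ckcA  = {W, NE, N}
k, c of each give nothing new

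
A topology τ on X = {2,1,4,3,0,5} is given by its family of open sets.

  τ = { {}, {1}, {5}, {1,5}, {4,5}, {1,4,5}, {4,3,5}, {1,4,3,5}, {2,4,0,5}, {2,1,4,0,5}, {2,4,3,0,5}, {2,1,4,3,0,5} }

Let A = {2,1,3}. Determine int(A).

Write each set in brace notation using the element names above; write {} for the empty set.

{1}

open subsets of A: {}, {1}; so int(A) = {1}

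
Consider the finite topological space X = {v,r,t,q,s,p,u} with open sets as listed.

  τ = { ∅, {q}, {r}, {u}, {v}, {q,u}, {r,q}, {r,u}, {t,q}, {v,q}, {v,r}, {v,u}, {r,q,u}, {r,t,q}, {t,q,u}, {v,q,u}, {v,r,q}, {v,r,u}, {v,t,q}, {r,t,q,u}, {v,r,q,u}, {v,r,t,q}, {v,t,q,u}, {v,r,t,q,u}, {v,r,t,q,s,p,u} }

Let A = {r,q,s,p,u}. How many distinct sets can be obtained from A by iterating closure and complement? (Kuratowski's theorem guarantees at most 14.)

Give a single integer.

8

X∖A={v,t}, int(X∖A)={v}, hence cl(A)={r,t,q,s,p,u}
Orbit (k=closure, c=complement):
  1. A     = {r,q,s,p,u}
  2. kA    = {r,t,q,s,p,u}
  3. cA    = {v,t}
  4. ckA   = {v}
  5. kcA   = {v,t,s,p}
  6. kckA  = {v,s,p}
  7. ckcA  = {r,q,u}
  8. ckckA = {r,t,q,u}
(closed under both — stop)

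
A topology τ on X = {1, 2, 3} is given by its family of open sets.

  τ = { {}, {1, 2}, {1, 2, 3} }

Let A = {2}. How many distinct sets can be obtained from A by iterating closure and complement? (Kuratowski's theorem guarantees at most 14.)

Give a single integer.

4

closure: X∖int(X∖A) = X∖{} = {1, 2, 3}
Let k=closure and c=complement:
  1. A     = {2}
  2. kA    = {1, 2, 3}
  3. cA    = {1, 3}
  4. ckA   = {}
— saturated at 4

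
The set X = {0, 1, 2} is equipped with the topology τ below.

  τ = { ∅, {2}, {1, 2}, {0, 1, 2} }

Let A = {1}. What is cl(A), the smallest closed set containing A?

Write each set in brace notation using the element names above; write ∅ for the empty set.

cl via duality: int({0, 2}) = {2}, so X∖{2} = {0, 1}

{0, 1}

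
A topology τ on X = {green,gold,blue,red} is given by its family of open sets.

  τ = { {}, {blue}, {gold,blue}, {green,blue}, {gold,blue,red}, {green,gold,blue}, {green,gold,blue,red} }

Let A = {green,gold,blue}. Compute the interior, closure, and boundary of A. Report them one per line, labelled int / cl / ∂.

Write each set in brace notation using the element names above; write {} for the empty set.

interior: largest open inside A is {green,gold,blue} (from {}, {blue}, {gold,blue}, {green,blue}, {green,gold,blue})
cl via duality: int({red}) = {}, so X∖{} = {green,gold,blue,red}
cl∖int = {red}

int(A) = {green,gold,blue}
cl(A)  = {green,gold,blue,red}
∂A     = {red}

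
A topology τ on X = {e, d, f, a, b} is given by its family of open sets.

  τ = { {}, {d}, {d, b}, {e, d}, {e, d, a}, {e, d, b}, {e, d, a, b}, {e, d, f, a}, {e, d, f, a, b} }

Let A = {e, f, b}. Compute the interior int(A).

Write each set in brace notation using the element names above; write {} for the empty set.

opens ⊆ A: {}; union → int = {}

{}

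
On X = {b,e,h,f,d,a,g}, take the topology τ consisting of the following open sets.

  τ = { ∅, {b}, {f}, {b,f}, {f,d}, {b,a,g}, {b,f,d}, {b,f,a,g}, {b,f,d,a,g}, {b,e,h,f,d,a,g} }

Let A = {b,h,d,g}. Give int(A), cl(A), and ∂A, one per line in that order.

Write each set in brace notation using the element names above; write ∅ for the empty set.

int(A) = {b}
cl(A)  = {b,e,h,d,a,g}
∂A     = {e,h,d,a,g}

U open, U⊆A: ∅, {b}. int(A) = ⋃ = {b}
X∖A={e,f,a}, int(X∖A)={f}, hence cl(A)={b,e,h,d,a,g}
∂A: remove int from cl → {e,h,d,a,g}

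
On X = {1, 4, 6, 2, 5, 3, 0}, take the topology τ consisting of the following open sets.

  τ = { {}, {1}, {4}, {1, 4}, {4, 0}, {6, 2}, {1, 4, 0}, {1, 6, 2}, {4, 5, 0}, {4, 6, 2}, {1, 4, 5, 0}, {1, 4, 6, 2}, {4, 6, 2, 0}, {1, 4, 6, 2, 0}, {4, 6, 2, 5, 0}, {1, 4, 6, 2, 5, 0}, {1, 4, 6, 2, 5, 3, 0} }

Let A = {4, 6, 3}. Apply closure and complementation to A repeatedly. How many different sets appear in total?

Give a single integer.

X∖A={1, 2, 5, 0}, int(X∖A)={1}, hence cl(A)={4, 6, 2, 5, 3, 0}
Orbit (k=closure, c=complement):
  1. A     = {4, 6, 3}
  2. kA    = {4, 6, 2, 5, 3, 0}
  3. cA    = {1, 2, 5, 0}
  4. ckA   = {1}
  5. kcA   = {1, 6, 2, 5, 3, 0}
  6. kckA  = {1, 3}
  7. ckcA  = {4}
  8. ckckA = {4, 6, 2, 5, 0}
  9. kckcA = {4, 5, 3, 0}
  10. ckckcA = {1, 6, 2}
  11. kckckcA = {1, 6, 2, 3}
  12. ckckckcA = {4, 5, 0}
(closed under both — stop)

12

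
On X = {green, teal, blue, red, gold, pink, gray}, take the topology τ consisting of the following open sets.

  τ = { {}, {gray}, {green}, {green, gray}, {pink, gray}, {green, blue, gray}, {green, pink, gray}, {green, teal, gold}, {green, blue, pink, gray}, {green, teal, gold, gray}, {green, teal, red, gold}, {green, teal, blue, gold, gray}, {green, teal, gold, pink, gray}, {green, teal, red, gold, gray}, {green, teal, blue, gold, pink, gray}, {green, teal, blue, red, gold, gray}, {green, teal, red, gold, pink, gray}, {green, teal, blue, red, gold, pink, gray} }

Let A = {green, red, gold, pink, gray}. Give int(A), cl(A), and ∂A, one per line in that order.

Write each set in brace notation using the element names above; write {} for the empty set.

int(A) = {green, pink, gray}
cl(A)  = {green, teal, blue, red, gold, pink, gray}
∂A     = {teal, blue, red, gold}

interior: largest open inside A is {green, pink, gray} (from {}, {green}, {gray}, {pink, gray}, {green, gray}, {green, pink, gray})
cl via duality: int({teal, blue}) = {}, so X∖{} = {green, teal, blue, red, gold, pink, gray}
cl∖int = {teal, blue, red, gold}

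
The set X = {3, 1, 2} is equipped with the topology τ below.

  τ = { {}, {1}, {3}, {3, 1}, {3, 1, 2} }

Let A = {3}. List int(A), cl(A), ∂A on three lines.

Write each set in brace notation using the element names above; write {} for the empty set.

int(A) = {3}
cl(A)  = {3, 2}
∂A     = {2}

open subsets of A: {}, {3}; so int(A) = {3}
closure: X∖int(X∖A) = X∖{1} = {3, 2}
∂A = {3, 2} minus {3} = {2}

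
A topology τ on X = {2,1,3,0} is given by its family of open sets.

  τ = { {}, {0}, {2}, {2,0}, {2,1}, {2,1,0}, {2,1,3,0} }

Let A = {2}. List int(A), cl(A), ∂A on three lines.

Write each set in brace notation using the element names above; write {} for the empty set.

open subsets of A: {}, {2}; so int(A) = {2}
closure: X∖int(X∖A) = X∖{0} = {2,1,3}
∂A = {2,1,3} minus {2} = {1,3}

int(A) = {2}
cl(A)  = {2,1,3}
∂A     = {1,3}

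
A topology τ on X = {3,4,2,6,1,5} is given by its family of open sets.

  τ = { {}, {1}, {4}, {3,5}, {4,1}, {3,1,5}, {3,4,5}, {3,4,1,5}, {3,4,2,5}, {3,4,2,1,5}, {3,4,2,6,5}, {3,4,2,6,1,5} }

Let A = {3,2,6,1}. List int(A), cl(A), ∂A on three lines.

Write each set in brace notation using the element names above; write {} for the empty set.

opens ⊆ A: {}, {1}; union → int = {1}
complement {4,5}; its interior {4}; cl(A) = X∖{4} = {3,2,6,1,5}
boundary = {3,2,6,1,5} ∖ {1} = {3,2,6,5}

int(A) = {1}
cl(A)  = {3,2,6,1,5}
∂A     = {3,2,6,5}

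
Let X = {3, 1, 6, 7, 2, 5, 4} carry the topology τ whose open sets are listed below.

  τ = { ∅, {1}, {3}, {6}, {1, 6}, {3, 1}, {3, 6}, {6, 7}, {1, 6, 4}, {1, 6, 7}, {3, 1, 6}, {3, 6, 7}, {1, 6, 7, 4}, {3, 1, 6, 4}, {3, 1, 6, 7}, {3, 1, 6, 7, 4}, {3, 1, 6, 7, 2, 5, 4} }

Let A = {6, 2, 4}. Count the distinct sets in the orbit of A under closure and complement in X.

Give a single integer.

8

closure: X∖int(X∖A) = X∖{3, 1} = {6, 7, 2, 5, 4}
Let k=closure and c=complement:
  1. A     = {6, 2, 4}
  2. kA    = {6, 7, 2, 5, 4}
  3. cA    = {3, 1, 7, 5}
  4. ckA   = {3, 1}
  5. kcA   = {3, 1, 7, 2, 5, 4}
  6. kckA  = {3, 1, 2, 5, 4}
  7. ckcA  = {6}
  8. ckckA = {6, 7}
— saturated at 8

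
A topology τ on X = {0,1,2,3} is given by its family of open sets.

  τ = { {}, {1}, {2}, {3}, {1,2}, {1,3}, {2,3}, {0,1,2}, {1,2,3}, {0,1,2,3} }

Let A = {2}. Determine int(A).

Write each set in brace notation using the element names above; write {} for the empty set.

interior: largest open inside A is {2} (from {}, {2})

{2}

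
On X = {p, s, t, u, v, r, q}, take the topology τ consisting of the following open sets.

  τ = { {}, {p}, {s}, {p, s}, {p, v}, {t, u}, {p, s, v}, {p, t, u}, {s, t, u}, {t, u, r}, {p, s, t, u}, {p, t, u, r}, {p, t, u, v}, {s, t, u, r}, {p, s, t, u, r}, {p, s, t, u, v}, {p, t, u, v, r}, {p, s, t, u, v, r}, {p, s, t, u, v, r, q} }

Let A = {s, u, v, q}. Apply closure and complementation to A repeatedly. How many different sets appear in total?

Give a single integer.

12

X∖A={p, t, r}, int(X∖A)={p}, hence cl(A)={s, t, u, v, r, q}
Orbit (k=closure, c=complement):
  1. A     = {s, u, v, q}
  2. kA    = {s, t, u, v, r, q}
  3. cA    = {p, t, r}
  4. ckA   = {p}
  5. kcA   = {p, t, u, v, r, q}
  6. kckA  = {p, v, q}
  7. ckcA  = {s}
  8. ckckA = {s, t, u, r}
  9. kckcA = {s, q}
  10. kckckA = {s, t, u, r, q}
  11. ckckcA = {p, t, u, v, r}
  12. ckckckA = {p, v}
(closed under both — stop)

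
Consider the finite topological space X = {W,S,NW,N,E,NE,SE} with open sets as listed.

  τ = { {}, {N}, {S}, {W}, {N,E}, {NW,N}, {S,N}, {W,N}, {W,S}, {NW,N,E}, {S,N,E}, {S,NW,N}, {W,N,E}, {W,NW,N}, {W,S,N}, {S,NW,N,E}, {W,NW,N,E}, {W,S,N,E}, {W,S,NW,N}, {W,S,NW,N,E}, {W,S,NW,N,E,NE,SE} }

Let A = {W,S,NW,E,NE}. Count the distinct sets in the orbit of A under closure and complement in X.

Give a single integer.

8

X∖A={N,SE}, int(X∖A)={N}, hence cl(A)={W,S,NW,E,NE,SE}
Orbit (k=closure, c=complement):
  1. A     = {W,S,NW,E,NE}
  2. kA    = {W,S,NW,E,NE,SE}
  3. cA    = {N,SE}
  4. ckA   = {N}
  5. kcA   = {NW,N,E,NE,SE}
  6. ckcA  = {W,S}
  7. kckcA = {W,S,NE,SE}
  8. ckckcA = {NW,N,E}
(closed under both — stop)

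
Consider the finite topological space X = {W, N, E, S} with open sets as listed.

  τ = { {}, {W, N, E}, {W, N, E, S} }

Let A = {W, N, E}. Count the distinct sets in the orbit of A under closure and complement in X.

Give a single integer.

4

closure: X∖int(X∖A) = X∖{} = {W, N, E, S}
Let k=closure and c=complement:
  1. A     = {W, N, E}
  2. kA    = {W, N, E, S}
  3. cA    = {S}
  4. ckA   = {}
— saturated at 4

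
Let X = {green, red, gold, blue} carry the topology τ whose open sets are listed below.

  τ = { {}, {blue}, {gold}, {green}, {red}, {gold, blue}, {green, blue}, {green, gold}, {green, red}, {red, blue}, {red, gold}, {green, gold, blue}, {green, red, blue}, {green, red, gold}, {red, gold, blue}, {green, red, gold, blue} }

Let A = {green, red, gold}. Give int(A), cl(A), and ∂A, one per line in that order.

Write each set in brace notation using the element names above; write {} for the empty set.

U open, U⊆A: {}, {gold}, {green}, {red}, {green, gold}, {red, gold}, {green, red}, {green, red, gold}. int(A) = ⋃ = {green, red, gold}
X∖A={blue}, int(X∖A)={blue}, hence cl(A)={green, red, gold}
∂A: remove int from cl → {}

int(A) = {green, red, gold}
cl(A)  = {green, red, gold}
∂A     = {}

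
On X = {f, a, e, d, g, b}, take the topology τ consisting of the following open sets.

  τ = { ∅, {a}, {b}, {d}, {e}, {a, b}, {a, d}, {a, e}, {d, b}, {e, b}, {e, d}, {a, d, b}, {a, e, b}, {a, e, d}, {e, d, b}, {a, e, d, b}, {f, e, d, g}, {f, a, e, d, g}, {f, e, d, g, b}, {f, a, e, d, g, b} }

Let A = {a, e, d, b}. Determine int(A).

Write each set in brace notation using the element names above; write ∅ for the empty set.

{a, e, d, b}

U open, U⊆A: ∅, {b}, {a}, {e}, {d}, {e, d}, {d, b}, {a, b}, {a, e}, {a, d}, {e, b}, {e, d, b}, {a, e, b}, {a, d, b}, {a, e, d}, {a, e, d, b}. int(A) = ⋃ = {a, e, d, b}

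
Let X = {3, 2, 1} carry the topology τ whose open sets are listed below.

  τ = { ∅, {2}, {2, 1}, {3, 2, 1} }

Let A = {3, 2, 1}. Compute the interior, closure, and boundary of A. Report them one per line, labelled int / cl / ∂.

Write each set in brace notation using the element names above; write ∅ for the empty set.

int(A) = {3, 2, 1}
cl(A)  = {3, 2, 1}
∂A     = ∅

U open, U⊆A: ∅, {2}, {2, 1}, {3, 2, 1}. int(A) = ⋃ = {3, 2, 1}
X∖A=∅, int(X∖A)=∅, hence cl(A)={3, 2, 1}
∂A: remove int from cl → ∅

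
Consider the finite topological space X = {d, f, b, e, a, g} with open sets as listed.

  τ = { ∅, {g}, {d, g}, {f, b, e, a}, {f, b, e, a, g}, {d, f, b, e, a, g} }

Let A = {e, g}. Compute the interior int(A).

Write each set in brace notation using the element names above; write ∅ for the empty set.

interior: largest open inside A is {g} (from ∅, {g})

{g}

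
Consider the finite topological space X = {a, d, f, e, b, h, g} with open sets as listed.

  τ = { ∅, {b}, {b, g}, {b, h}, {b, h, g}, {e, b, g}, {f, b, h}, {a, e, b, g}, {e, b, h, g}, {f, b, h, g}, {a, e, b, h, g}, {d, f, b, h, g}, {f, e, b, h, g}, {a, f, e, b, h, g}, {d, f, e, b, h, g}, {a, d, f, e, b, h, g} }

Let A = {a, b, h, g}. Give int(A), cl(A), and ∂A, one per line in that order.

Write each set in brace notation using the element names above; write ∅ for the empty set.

open subsets of A: ∅, {b}, {b, g}, {b, h}, {b, h, g}; so int(A) = {b, h, g}
closure: X∖int(X∖A) = X∖∅ = {a, d, f, e, b, h, g}
∂A = {a, d, f, e, b, h, g} minus {b, h, g} = {a, d, f, e}

int(A) = {b, h, g}
cl(A)  = {a, d, f, e, b, h, g}
∂A     = {a, d, f, e}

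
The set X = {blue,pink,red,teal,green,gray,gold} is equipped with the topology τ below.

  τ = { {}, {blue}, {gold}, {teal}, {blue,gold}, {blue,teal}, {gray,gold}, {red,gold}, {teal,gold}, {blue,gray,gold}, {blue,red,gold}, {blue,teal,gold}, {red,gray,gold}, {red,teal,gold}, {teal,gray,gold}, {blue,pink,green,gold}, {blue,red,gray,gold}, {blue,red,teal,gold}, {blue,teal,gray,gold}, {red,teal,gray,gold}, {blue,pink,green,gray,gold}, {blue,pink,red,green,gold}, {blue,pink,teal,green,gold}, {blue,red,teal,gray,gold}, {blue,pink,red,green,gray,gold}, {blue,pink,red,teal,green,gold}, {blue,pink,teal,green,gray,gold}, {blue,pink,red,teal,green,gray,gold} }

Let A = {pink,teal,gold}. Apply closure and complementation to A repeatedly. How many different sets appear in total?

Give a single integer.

complement {blue,red,green,gray}; its interior {blue}; cl(A) = X∖{blue} = {pink,red,teal,green,gray,gold}
With k = closure, c = complement:
  1. A     = {pink,teal,gold}
  2. kA    = {pink,red,teal,green,gray,gold}
  3. cA    = {blue,red,green,gray}
  4. ckA   = {blue}
  5. kcA   = {blue,pink,red,green,gray}
  6. kckA  = {blue,pink,green}
  7. ckcA  = {teal,gold}
  8. ckckA = {red,teal,gray,gold}
k, c of each give nothing new

8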